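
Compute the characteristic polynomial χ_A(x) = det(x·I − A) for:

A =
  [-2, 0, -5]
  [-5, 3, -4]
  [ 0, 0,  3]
x^3 - 4*x^2 - 3*x + 18

Expanding det(x·I − A) (e.g. by cofactor expansion or by noting that A is similar to its Jordan form J, which has the same characteristic polynomial as A) gives
  χ_A(x) = x^3 - 4*x^2 - 3*x + 18
which factors as (x - 3)^2*(x + 2). The eigenvalues (with algebraic multiplicities) are λ = -2 with multiplicity 1, λ = 3 with multiplicity 2.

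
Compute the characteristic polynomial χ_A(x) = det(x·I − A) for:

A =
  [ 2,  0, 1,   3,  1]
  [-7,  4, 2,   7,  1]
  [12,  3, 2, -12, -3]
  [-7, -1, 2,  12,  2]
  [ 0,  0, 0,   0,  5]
x^5 - 25*x^4 + 250*x^3 - 1250*x^2 + 3125*x - 3125

Expanding det(x·I − A) (e.g. by cofactor expansion or by noting that A is similar to its Jordan form J, which has the same characteristic polynomial as A) gives
  χ_A(x) = x^5 - 25*x^4 + 250*x^3 - 1250*x^2 + 3125*x - 3125
which factors as (x - 5)^5. The eigenvalues (with algebraic multiplicities) are λ = 5 with multiplicity 5.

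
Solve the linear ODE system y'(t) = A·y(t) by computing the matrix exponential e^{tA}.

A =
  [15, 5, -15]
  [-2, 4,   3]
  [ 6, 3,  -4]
e^{tA} =
  [10*t*exp(5*t) + exp(5*t), 5*t*exp(5*t), -15*t*exp(5*t)]
  [-2*t*exp(5*t), -t*exp(5*t) + exp(5*t), 3*t*exp(5*t)]
  [6*t*exp(5*t), 3*t*exp(5*t), -9*t*exp(5*t) + exp(5*t)]

Strategy: write A = P · J · P⁻¹ where J is a Jordan canonical form, so e^{tA} = P · e^{tJ} · P⁻¹, and e^{tJ} can be computed block-by-block.

A has Jordan form
J =
  [5, 1, 0]
  [0, 5, 0]
  [0, 0, 5]
(up to reordering of blocks).

Per-block formulas:
  For a 1×1 block at λ = 5: exp(t · [5]) = [e^(5t)].
  For a 2×2 Jordan block J_2(5): exp(t · J_2(5)) = e^(5t)·(I + t·N), where N is the 2×2 nilpotent shift.

After assembling e^{tJ} and conjugating by P, we get:

e^{tA} =
  [10*t*exp(5*t) + exp(5*t), 5*t*exp(5*t), -15*t*exp(5*t)]
  [-2*t*exp(5*t), -t*exp(5*t) + exp(5*t), 3*t*exp(5*t)]
  [6*t*exp(5*t), 3*t*exp(5*t), -9*t*exp(5*t) + exp(5*t)]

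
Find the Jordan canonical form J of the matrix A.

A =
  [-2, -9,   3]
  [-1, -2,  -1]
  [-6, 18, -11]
J_2(-5) ⊕ J_1(-5)

The characteristic polynomial is
  det(x·I − A) = x^3 + 15*x^2 + 75*x + 125 = (x + 5)^3

Eigenvalues and multiplicities (the geometric multiplicity of λ is n − rank(A − λI), which equals the number of Jordan blocks for λ):
  λ = -5: algebraic multiplicity = 3, geometric multiplicity = 2

Determining the block sizes for each eigenvalue:
  λ = -5: 2 blocks summing to 3 forces exactly one block of size 2 and the rest size 1 → block sizes [2, 1]

Assembling the blocks gives a Jordan form
J =
  [-5,  1,  0]
  [ 0, -5,  0]
  [ 0,  0, -5]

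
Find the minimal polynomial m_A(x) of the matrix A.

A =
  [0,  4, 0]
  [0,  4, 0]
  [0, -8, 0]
x^2 - 4*x

The characteristic polynomial is χ_A(x) = x^2*(x - 4), so the eigenvalues are known. The minimal polynomial is
  m_A(x) = Π_λ (x − λ)^{k_λ}
where k_λ is the size of the *largest* Jordan block for λ (equivalently, the smallest k with (A − λI)^k v = 0 for every generalised eigenvector v of λ).

  λ = 0: largest Jordan block has size 1, contributing (x − 0)
  λ = 4: largest Jordan block has size 1, contributing (x − 4)

So m_A(x) = x*(x - 4) = x^2 - 4*x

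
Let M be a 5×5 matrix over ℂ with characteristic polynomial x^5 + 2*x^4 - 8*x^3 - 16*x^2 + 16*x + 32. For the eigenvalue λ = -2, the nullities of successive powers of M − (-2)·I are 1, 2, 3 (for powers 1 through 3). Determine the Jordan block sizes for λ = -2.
Block sizes for λ = -2: [3]

From the dimensions of kernels of powers, the number of Jordan blocks of size at least j is d_j − d_{j−1} where d_j = dim ker(N^j) (with d_0 = 0). Computing the differences gives [1, 1, 1].
The number of blocks of size exactly k is (#blocks of size ≥ k) − (#blocks of size ≥ k + 1), so the partition is: 1 block(s) of size 3.
In nonincreasing order the block sizes are [3].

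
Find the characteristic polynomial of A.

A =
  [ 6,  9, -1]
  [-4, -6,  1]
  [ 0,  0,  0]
x^3

Expanding det(x·I − A) (e.g. by cofactor expansion or by noting that A is similar to its Jordan form J, which has the same characteristic polynomial as A) gives
  χ_A(x) = x^3
which factors as x^3. The eigenvalues (with algebraic multiplicities) are λ = 0 with multiplicity 3.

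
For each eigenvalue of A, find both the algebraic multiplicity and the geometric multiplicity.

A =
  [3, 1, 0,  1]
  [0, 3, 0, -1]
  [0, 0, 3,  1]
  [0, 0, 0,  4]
λ = 3: alg = 3, geom = 2; λ = 4: alg = 1, geom = 1

Step 1 — factor the characteristic polynomial to read off the algebraic multiplicities:
  χ_A(x) = (x - 4)*(x - 3)^3

Step 2 — compute geometric multiplicities via the rank-nullity identity g(λ) = n − rank(A − λI):
  rank(A − (3)·I) = 2, so dim ker(A − (3)·I) = n − 2 = 2
  rank(A − (4)·I) = 3, so dim ker(A − (4)·I) = n − 3 = 1

Summary:
  λ = 3: algebraic multiplicity = 3, geometric multiplicity = 2
  λ = 4: algebraic multiplicity = 1, geometric multiplicity = 1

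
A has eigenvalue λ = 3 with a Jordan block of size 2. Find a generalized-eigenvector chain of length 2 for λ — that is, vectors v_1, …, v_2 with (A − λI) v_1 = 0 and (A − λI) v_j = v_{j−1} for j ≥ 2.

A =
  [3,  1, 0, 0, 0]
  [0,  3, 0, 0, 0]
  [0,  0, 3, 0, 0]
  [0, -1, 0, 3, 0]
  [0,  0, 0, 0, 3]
A Jordan chain for λ = 3 of length 2:
v_1 = (1, 0, 0, -1, 0)ᵀ
v_2 = (0, 1, 0, 0, 0)ᵀ

Let N = A − (3)·I. We want v_2 with N^2 v_2 = 0 but N^1 v_2 ≠ 0; then v_{j-1} := N · v_j for j = 2, …, 2.

Pick v_2 = (0, 1, 0, 0, 0)ᵀ.
Then v_1 = N · v_2 = (1, 0, 0, -1, 0)ᵀ.

Sanity check: (A − (3)·I) v_1 = (0, 0, 0, 0, 0)ᵀ = 0. ✓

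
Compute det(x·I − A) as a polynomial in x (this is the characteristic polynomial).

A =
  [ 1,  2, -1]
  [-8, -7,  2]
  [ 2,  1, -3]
x^3 + 9*x^2 + 27*x + 27

Expanding det(x·I − A) (e.g. by cofactor expansion or by noting that A is similar to its Jordan form J, which has the same characteristic polynomial as A) gives
  χ_A(x) = x^3 + 9*x^2 + 27*x + 27
which factors as (x + 3)^3. The eigenvalues (with algebraic multiplicities) are λ = -3 with multiplicity 3.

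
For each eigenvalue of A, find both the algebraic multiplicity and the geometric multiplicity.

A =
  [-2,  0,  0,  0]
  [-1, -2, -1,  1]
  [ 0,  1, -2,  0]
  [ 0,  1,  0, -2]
λ = -2: alg = 4, geom = 2

Step 1 — factor the characteristic polynomial to read off the algebraic multiplicities:
  χ_A(x) = (x + 2)^4

Step 2 — compute geometric multiplicities via the rank-nullity identity g(λ) = n − rank(A − λI):
  rank(A − (-2)·I) = 2, so dim ker(A − (-2)·I) = n − 2 = 2

Summary:
  λ = -2: algebraic multiplicity = 4, geometric multiplicity = 2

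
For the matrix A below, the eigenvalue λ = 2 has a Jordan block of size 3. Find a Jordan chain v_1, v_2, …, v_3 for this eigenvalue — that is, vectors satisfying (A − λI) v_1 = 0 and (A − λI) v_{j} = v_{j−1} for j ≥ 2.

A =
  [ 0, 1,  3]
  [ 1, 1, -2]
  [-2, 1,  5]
A Jordan chain for λ = 2 of length 3:
v_1 = (-1, 1, -1)ᵀ
v_2 = (-2, 1, -2)ᵀ
v_3 = (1, 0, 0)ᵀ

Let N = A − (2)·I. We want v_3 with N^3 v_3 = 0 but N^2 v_3 ≠ 0; then v_{j-1} := N · v_j for j = 3, …, 2.

Pick v_3 = (1, 0, 0)ᵀ.
Then v_2 = N · v_3 = (-2, 1, -2)ᵀ.
Then v_1 = N · v_2 = (-1, 1, -1)ᵀ.

Sanity check: (A − (2)·I) v_1 = (0, 0, 0)ᵀ = 0. ✓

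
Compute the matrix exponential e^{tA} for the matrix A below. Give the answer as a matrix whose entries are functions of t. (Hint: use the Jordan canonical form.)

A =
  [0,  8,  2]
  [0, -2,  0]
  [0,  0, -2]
e^{tA} =
  [1, 4 - 4*exp(-2*t), 1 - exp(-2*t)]
  [0, exp(-2*t), 0]
  [0, 0, exp(-2*t)]

Strategy: write A = P · J · P⁻¹ where J is a Jordan canonical form, so e^{tA} = P · e^{tJ} · P⁻¹, and e^{tJ} can be computed block-by-block.

A has Jordan form
J =
  [-2,  0, 0]
  [ 0, -2, 0]
  [ 0,  0, 0]
(up to reordering of blocks).

Per-block formulas:
  For a 1×1 block at λ = 0: exp(t · [0]) = [e^(0t)].
  For a 1×1 block at λ = -2: exp(t · [-2]) = [e^(-2t)].

After assembling e^{tJ} and conjugating by P, we get:

e^{tA} =
  [1, 4 - 4*exp(-2*t), 1 - exp(-2*t)]
  [0, exp(-2*t), 0]
  [0, 0, exp(-2*t)]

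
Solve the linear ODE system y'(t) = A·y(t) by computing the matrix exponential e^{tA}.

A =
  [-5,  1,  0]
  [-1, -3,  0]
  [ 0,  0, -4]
e^{tA} =
  [-t*exp(-4*t) + exp(-4*t), t*exp(-4*t), 0]
  [-t*exp(-4*t), t*exp(-4*t) + exp(-4*t), 0]
  [0, 0, exp(-4*t)]

Strategy: write A = P · J · P⁻¹ where J is a Jordan canonical form, so e^{tA} = P · e^{tJ} · P⁻¹, and e^{tJ} can be computed block-by-block.

A has Jordan form
J =
  [-4,  1,  0]
  [ 0, -4,  0]
  [ 0,  0, -4]
(up to reordering of blocks).

Per-block formulas:
  For a 2×2 Jordan block J_2(-4): exp(t · J_2(-4)) = e^(-4t)·(I + t·N), where N is the 2×2 nilpotent shift.
  For a 1×1 block at λ = -4: exp(t · [-4]) = [e^(-4t)].

After assembling e^{tJ} and conjugating by P, we get:

e^{tA} =
  [-t*exp(-4*t) + exp(-4*t), t*exp(-4*t), 0]
  [-t*exp(-4*t), t*exp(-4*t) + exp(-4*t), 0]
  [0, 0, exp(-4*t)]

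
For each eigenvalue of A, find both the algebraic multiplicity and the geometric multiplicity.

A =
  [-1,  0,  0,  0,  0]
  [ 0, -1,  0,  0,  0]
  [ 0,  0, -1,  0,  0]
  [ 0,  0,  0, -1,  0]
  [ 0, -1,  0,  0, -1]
λ = -1: alg = 5, geom = 4

Step 1 — factor the characteristic polynomial to read off the algebraic multiplicities:
  χ_A(x) = (x + 1)^5

Step 2 — compute geometric multiplicities via the rank-nullity identity g(λ) = n − rank(A − λI):
  rank(A − (-1)·I) = 1, so dim ker(A − (-1)·I) = n − 1 = 4

Summary:
  λ = -1: algebraic multiplicity = 5, geometric multiplicity = 4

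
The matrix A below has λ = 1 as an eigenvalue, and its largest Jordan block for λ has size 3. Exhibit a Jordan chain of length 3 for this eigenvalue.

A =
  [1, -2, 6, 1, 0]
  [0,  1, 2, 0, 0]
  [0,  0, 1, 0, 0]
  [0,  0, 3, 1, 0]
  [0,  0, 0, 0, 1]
A Jordan chain for λ = 1 of length 3:
v_1 = (-1, 0, 0, 0, 0)ᵀ
v_2 = (6, 2, 0, 3, 0)ᵀ
v_3 = (0, 0, 1, 0, 0)ᵀ

Let N = A − (1)·I. We want v_3 with N^3 v_3 = 0 but N^2 v_3 ≠ 0; then v_{j-1} := N · v_j for j = 3, …, 2.

Pick v_3 = (0, 0, 1, 0, 0)ᵀ.
Then v_2 = N · v_3 = (6, 2, 0, 3, 0)ᵀ.
Then v_1 = N · v_2 = (-1, 0, 0, 0, 0)ᵀ.

Sanity check: (A − (1)·I) v_1 = (0, 0, 0, 0, 0)ᵀ = 0. ✓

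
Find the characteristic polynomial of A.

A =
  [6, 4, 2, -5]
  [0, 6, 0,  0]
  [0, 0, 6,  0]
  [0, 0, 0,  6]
x^4 - 24*x^3 + 216*x^2 - 864*x + 1296

Expanding det(x·I − A) (e.g. by cofactor expansion or by noting that A is similar to its Jordan form J, which has the same characteristic polynomial as A) gives
  χ_A(x) = x^4 - 24*x^3 + 216*x^2 - 864*x + 1296
which factors as (x - 6)^4. The eigenvalues (with algebraic multiplicities) are λ = 6 with multiplicity 4.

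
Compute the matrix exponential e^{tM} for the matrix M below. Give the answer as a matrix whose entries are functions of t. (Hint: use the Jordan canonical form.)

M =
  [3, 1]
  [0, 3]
e^{tM} =
  [exp(3*t), t*exp(3*t)]
  [0, exp(3*t)]

Strategy: write M = P · J · P⁻¹ where J is a Jordan canonical form, so e^{tM} = P · e^{tJ} · P⁻¹, and e^{tJ} can be computed block-by-block.

M has Jordan form
J =
  [3, 1]
  [0, 3]
(up to reordering of blocks).

Per-block formulas:
  For a 2×2 Jordan block J_2(3): exp(t · J_2(3)) = e^(3t)·(I + t·N), where N is the 2×2 nilpotent shift.

After assembling e^{tJ} and conjugating by P, we get:

e^{tM} =
  [exp(3*t), t*exp(3*t)]
  [0, exp(3*t)]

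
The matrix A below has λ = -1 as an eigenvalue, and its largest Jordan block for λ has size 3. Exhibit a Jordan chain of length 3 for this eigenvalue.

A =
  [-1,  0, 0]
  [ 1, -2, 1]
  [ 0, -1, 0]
A Jordan chain for λ = -1 of length 3:
v_1 = (0, -1, -1)ᵀ
v_2 = (0, 1, 0)ᵀ
v_3 = (1, 0, 0)ᵀ

Let N = A − (-1)·I. We want v_3 with N^3 v_3 = 0 but N^2 v_3 ≠ 0; then v_{j-1} := N · v_j for j = 3, …, 2.

Pick v_3 = (1, 0, 0)ᵀ.
Then v_2 = N · v_3 = (0, 1, 0)ᵀ.
Then v_1 = N · v_2 = (0, -1, -1)ᵀ.

Sanity check: (A − (-1)·I) v_1 = (0, 0, 0)ᵀ = 0. ✓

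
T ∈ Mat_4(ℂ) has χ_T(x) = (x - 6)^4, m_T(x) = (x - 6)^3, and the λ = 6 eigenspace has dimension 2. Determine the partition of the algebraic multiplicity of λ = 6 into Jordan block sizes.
Block sizes for λ = 6: [3, 1]

Step 1 — from the characteristic polynomial, algebraic multiplicity of λ = 6 is 4. From dim ker(T − (6)·I) = 2, there are exactly 2 Jordan blocks for λ = 6.
Step 2 — from the minimal polynomial, the factor (x − 6)^3 tells us the largest block for λ = 6 has size 3.
Step 3 — with total size 4, 2 blocks, and largest block 3, the block sizes (in nonincreasing order) are [3, 1].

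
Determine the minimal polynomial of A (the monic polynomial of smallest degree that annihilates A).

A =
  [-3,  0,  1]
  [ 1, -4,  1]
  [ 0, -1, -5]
x^3 + 12*x^2 + 48*x + 64

The characteristic polynomial is χ_A(x) = (x + 4)^3, so the eigenvalues are known. The minimal polynomial is
  m_A(x) = Π_λ (x − λ)^{k_λ}
where k_λ is the size of the *largest* Jordan block for λ (equivalently, the smallest k with (A − λI)^k v = 0 for every generalised eigenvector v of λ).

  λ = -4: largest Jordan block has size 3, contributing (x + 4)^3

So m_A(x) = (x + 4)^3 = x^3 + 12*x^2 + 48*x + 64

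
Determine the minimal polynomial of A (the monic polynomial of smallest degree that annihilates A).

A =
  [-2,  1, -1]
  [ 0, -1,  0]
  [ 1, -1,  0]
x^2 + 2*x + 1

The characteristic polynomial is χ_A(x) = (x + 1)^3, so the eigenvalues are known. The minimal polynomial is
  m_A(x) = Π_λ (x − λ)^{k_λ}
where k_λ is the size of the *largest* Jordan block for λ (equivalently, the smallest k with (A − λI)^k v = 0 for every generalised eigenvector v of λ).

  λ = -1: largest Jordan block has size 2, contributing (x + 1)^2

So m_A(x) = (x + 1)^2 = x^2 + 2*x + 1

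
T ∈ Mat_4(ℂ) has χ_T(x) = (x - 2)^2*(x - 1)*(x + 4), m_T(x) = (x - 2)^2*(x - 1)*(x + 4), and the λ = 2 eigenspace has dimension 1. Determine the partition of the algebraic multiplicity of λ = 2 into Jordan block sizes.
Block sizes for λ = 2: [2]

Step 1 — from the characteristic polynomial, algebraic multiplicity of λ = 2 is 2. From dim ker(T − (2)·I) = 1, there are exactly 1 Jordan blocks for λ = 2.
Step 2 — from the minimal polynomial, the factor (x − 2)^2 tells us the largest block for λ = 2 has size 2.
Step 3 — with total size 2, 1 blocks, and largest block 2, the block sizes (in nonincreasing order) are [2].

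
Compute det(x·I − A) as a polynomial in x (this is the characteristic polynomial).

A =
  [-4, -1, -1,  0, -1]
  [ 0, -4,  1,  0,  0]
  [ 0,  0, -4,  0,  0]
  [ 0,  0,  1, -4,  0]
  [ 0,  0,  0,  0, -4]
x^5 + 20*x^4 + 160*x^3 + 640*x^2 + 1280*x + 1024

Expanding det(x·I − A) (e.g. by cofactor expansion or by noting that A is similar to its Jordan form J, which has the same characteristic polynomial as A) gives
  χ_A(x) = x^5 + 20*x^4 + 160*x^3 + 640*x^2 + 1280*x + 1024
which factors as (x + 4)^5. The eigenvalues (with algebraic multiplicities) are λ = -4 with multiplicity 5.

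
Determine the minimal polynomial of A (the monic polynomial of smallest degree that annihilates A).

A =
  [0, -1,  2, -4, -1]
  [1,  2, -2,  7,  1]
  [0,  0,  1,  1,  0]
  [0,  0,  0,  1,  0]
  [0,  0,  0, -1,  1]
x^2 - 2*x + 1

The characteristic polynomial is χ_A(x) = (x - 1)^5, so the eigenvalues are known. The minimal polynomial is
  m_A(x) = Π_λ (x − λ)^{k_λ}
where k_λ is the size of the *largest* Jordan block for λ (equivalently, the smallest k with (A − λI)^k v = 0 for every generalised eigenvector v of λ).

  λ = 1: largest Jordan block has size 2, contributing (x − 1)^2

So m_A(x) = (x - 1)^2 = x^2 - 2*x + 1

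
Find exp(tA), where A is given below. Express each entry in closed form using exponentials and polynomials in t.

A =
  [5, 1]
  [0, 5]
e^{tA} =
  [exp(5*t), t*exp(5*t)]
  [0, exp(5*t)]

Strategy: write A = P · J · P⁻¹ where J is a Jordan canonical form, so e^{tA} = P · e^{tJ} · P⁻¹, and e^{tJ} can be computed block-by-block.

A has Jordan form
J =
  [5, 1]
  [0, 5]
(up to reordering of blocks).

Per-block formulas:
  For a 2×2 Jordan block J_2(5): exp(t · J_2(5)) = e^(5t)·(I + t·N), where N is the 2×2 nilpotent shift.

After assembling e^{tJ} and conjugating by P, we get:

e^{tA} =
  [exp(5*t), t*exp(5*t)]
  [0, exp(5*t)]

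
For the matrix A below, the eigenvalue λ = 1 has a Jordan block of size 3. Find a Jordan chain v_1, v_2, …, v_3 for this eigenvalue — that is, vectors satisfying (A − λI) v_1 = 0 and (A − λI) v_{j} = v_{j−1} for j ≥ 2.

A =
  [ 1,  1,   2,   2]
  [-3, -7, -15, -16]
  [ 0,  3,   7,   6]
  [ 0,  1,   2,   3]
A Jordan chain for λ = 1 of length 3:
v_1 = (-3, 24, -9, -3)ᵀ
v_2 = (0, -3, 0, 0)ᵀ
v_3 = (1, 0, 0, 0)ᵀ

Let N = A − (1)·I. We want v_3 with N^3 v_3 = 0 but N^2 v_3 ≠ 0; then v_{j-1} := N · v_j for j = 3, …, 2.

Pick v_3 = (1, 0, 0, 0)ᵀ.
Then v_2 = N · v_3 = (0, -3, 0, 0)ᵀ.
Then v_1 = N · v_2 = (-3, 24, -9, -3)ᵀ.

Sanity check: (A − (1)·I) v_1 = (0, 0, 0, 0)ᵀ = 0. ✓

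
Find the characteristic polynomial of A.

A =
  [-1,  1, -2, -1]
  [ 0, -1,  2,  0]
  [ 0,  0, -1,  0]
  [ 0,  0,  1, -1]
x^4 + 4*x^3 + 6*x^2 + 4*x + 1

Expanding det(x·I − A) (e.g. by cofactor expansion or by noting that A is similar to its Jordan form J, which has the same characteristic polynomial as A) gives
  χ_A(x) = x^4 + 4*x^3 + 6*x^2 + 4*x + 1
which factors as (x + 1)^4. The eigenvalues (with algebraic multiplicities) are λ = -1 with multiplicity 4.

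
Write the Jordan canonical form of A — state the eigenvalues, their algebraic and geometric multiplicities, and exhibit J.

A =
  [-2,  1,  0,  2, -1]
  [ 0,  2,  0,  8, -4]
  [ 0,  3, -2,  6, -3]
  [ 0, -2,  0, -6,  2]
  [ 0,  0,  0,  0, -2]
J_2(-2) ⊕ J_1(-2) ⊕ J_1(-2) ⊕ J_1(-2)

The characteristic polynomial is
  det(x·I − A) = x^5 + 10*x^4 + 40*x^3 + 80*x^2 + 80*x + 32 = (x + 2)^5

Eigenvalues and multiplicities (the geometric multiplicity of λ is n − rank(A − λI), which equals the number of Jordan blocks for λ):
  λ = -2: algebraic multiplicity = 5, geometric multiplicity = 4

Determining the block sizes for each eigenvalue:
  λ = -2: 4 blocks summing to 5 forces exactly one block of size 2 and the rest size 1 → block sizes [2, 1, 1, 1]

Assembling the blocks gives a Jordan form
J =
  [-2,  1,  0,  0,  0]
  [ 0, -2,  0,  0,  0]
  [ 0,  0, -2,  0,  0]
  [ 0,  0,  0, -2,  0]
  [ 0,  0,  0,  0, -2]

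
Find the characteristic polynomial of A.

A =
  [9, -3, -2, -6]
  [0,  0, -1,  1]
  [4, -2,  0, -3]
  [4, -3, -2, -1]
x^4 - 8*x^3 + 18*x^2 - 16*x + 5

Expanding det(x·I − A) (e.g. by cofactor expansion or by noting that A is similar to its Jordan form J, which has the same characteristic polynomial as A) gives
  χ_A(x) = x^4 - 8*x^3 + 18*x^2 - 16*x + 5
which factors as (x - 5)*(x - 1)^3. The eigenvalues (with algebraic multiplicities) are λ = 1 with multiplicity 3, λ = 5 with multiplicity 1.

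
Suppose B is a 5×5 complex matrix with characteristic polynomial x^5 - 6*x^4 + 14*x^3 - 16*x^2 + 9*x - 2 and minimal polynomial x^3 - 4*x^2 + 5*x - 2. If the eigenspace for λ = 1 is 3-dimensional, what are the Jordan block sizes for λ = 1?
Block sizes for λ = 1: [2, 1, 1]

Step 1 — from the characteristic polynomial, algebraic multiplicity of λ = 1 is 4. From dim ker(B − (1)·I) = 3, there are exactly 3 Jordan blocks for λ = 1.
Step 2 — from the minimal polynomial, the factor (x − 1)^2 tells us the largest block for λ = 1 has size 2.
Step 3 — with total size 4, 3 blocks, and largest block 2, the block sizes (in nonincreasing order) are [2, 1, 1].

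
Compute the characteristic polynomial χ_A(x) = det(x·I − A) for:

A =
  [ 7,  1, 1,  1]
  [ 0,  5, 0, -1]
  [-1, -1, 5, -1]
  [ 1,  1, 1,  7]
x^4 - 24*x^3 + 216*x^2 - 864*x + 1296

Expanding det(x·I − A) (e.g. by cofactor expansion or by noting that A is similar to its Jordan form J, which has the same characteristic polynomial as A) gives
  χ_A(x) = x^4 - 24*x^3 + 216*x^2 - 864*x + 1296
which factors as (x - 6)^4. The eigenvalues (with algebraic multiplicities) are λ = 6 with multiplicity 4.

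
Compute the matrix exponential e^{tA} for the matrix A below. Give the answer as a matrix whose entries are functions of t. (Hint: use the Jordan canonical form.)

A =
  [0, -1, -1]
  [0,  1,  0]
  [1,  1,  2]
e^{tA} =
  [-t*exp(t) + exp(t), -t*exp(t), -t*exp(t)]
  [0, exp(t), 0]
  [t*exp(t), t*exp(t), t*exp(t) + exp(t)]

Strategy: write A = P · J · P⁻¹ where J is a Jordan canonical form, so e^{tA} = P · e^{tJ} · P⁻¹, and e^{tJ} can be computed block-by-block.

A has Jordan form
J =
  [1, 1, 0]
  [0, 1, 0]
  [0, 0, 1]
(up to reordering of blocks).

Per-block formulas:
  For a 1×1 block at λ = 1: exp(t · [1]) = [e^(1t)].
  For a 2×2 Jordan block J_2(1): exp(t · J_2(1)) = e^(1t)·(I + t·N), where N is the 2×2 nilpotent shift.

After assembling e^{tJ} and conjugating by P, we get:

e^{tA} =
  [-t*exp(t) + exp(t), -t*exp(t), -t*exp(t)]
  [0, exp(t), 0]
  [t*exp(t), t*exp(t), t*exp(t) + exp(t)]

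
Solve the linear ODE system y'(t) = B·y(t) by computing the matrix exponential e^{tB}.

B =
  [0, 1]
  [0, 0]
e^{tB} =
  [1, t]
  [0, 1]

Strategy: write B = P · J · P⁻¹ where J is a Jordan canonical form, so e^{tB} = P · e^{tJ} · P⁻¹, and e^{tJ} can be computed block-by-block.

B has Jordan form
J =
  [0, 1]
  [0, 0]
(up to reordering of blocks).

Per-block formulas:
  For a 2×2 Jordan block J_2(0): exp(t · J_2(0)) = e^(0t)·(I + t·N), where N is the 2×2 nilpotent shift.

After assembling e^{tJ} and conjugating by P, we get:

e^{tB} =
  [1, t]
  [0, 1]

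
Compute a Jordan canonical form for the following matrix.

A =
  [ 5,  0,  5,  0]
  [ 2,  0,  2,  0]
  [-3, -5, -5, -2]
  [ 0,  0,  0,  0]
J_3(0) ⊕ J_1(0)

The characteristic polynomial is
  det(x·I − A) = x^4

Eigenvalues and multiplicities (the geometric multiplicity of λ is n − rank(A − λI), which equals the number of Jordan blocks for λ):
  λ = 0: algebraic multiplicity = 4, geometric multiplicity = 2

Determining the block sizes for each eigenvalue:
  λ = 0: with am = 4 and gm = 2, the partition is not yet determined (e.g. several partitions of 4 into 2 parts exist). Let N = A − (0)·I. Computing rank(N^1) = 2, rank(N^2) = 1, rank(N^3) = 0; the number of blocks of size ≥ j is rank(N^{j−1}) − rank(N^j), giving [2, 1, 1]. So we have 1 block(s) of size 3, 1 block(s) of size 1 → block sizes [3, 1]

Assembling the blocks gives a Jordan form
J =
  [0, 1, 0, 0]
  [0, 0, 1, 0]
  [0, 0, 0, 0]
  [0, 0, 0, 0]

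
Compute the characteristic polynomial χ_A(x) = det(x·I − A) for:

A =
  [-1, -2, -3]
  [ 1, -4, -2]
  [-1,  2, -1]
x^3 + 6*x^2 + 12*x + 8

Expanding det(x·I − A) (e.g. by cofactor expansion or by noting that A is similar to its Jordan form J, which has the same characteristic polynomial as A) gives
  χ_A(x) = x^3 + 6*x^2 + 12*x + 8
which factors as (x + 2)^3. The eigenvalues (with algebraic multiplicities) are λ = -2 with multiplicity 3.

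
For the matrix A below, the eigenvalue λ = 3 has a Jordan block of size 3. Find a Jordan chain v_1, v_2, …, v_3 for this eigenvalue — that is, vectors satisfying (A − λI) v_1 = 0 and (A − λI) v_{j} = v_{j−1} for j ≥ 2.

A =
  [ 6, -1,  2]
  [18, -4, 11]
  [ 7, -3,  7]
A Jordan chain for λ = 3 of length 3:
v_1 = (5, 5, -5)ᵀ
v_2 = (3, 18, 7)ᵀ
v_3 = (1, 0, 0)ᵀ

Let N = A − (3)·I. We want v_3 with N^3 v_3 = 0 but N^2 v_3 ≠ 0; then v_{j-1} := N · v_j for j = 3, …, 2.

Pick v_3 = (1, 0, 0)ᵀ.
Then v_2 = N · v_3 = (3, 18, 7)ᵀ.
Then v_1 = N · v_2 = (5, 5, -5)ᵀ.

Sanity check: (A − (3)·I) v_1 = (0, 0, 0)ᵀ = 0. ✓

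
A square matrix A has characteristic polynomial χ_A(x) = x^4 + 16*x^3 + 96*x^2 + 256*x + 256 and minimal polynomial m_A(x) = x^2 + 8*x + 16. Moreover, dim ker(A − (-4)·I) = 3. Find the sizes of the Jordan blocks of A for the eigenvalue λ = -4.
Block sizes for λ = -4: [2, 1, 1]

Step 1 — from the characteristic polynomial, algebraic multiplicity of λ = -4 is 4. From dim ker(A − (-4)·I) = 3, there are exactly 3 Jordan blocks for λ = -4.
Step 2 — from the minimal polynomial, the factor (x + 4)^2 tells us the largest block for λ = -4 has size 2.
Step 3 — with total size 4, 3 blocks, and largest block 2, the block sizes (in nonincreasing order) are [2, 1, 1].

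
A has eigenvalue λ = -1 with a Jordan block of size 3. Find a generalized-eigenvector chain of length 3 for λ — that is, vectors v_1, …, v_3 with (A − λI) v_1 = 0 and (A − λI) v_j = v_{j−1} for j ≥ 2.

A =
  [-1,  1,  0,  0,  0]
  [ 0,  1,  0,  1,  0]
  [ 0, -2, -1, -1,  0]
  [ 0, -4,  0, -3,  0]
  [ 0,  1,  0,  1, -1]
A Jordan chain for λ = -1 of length 3:
v_1 = (2, 0, 0, 0, -2)ᵀ
v_2 = (1, 2, -2, -4, 1)ᵀ
v_3 = (0, 1, 0, 0, 0)ᵀ

Let N = A − (-1)·I. We want v_3 with N^3 v_3 = 0 but N^2 v_3 ≠ 0; then v_{j-1} := N · v_j for j = 3, …, 2.

Pick v_3 = (0, 1, 0, 0, 0)ᵀ.
Then v_2 = N · v_3 = (1, 2, -2, -4, 1)ᵀ.
Then v_1 = N · v_2 = (2, 0, 0, 0, -2)ᵀ.

Sanity check: (A − (-1)·I) v_1 = (0, 0, 0, 0, 0)ᵀ = 0. ✓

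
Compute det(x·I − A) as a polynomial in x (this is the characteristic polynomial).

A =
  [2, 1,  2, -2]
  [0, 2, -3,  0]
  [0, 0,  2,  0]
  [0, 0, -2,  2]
x^4 - 8*x^3 + 24*x^2 - 32*x + 16

Expanding det(x·I − A) (e.g. by cofactor expansion or by noting that A is similar to its Jordan form J, which has the same characteristic polynomial as A) gives
  χ_A(x) = x^4 - 8*x^3 + 24*x^2 - 32*x + 16
which factors as (x - 2)^4. The eigenvalues (with algebraic multiplicities) are λ = 2 with multiplicity 4.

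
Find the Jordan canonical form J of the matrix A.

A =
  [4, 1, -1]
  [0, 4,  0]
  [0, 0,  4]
J_2(4) ⊕ J_1(4)

The characteristic polynomial is
  det(x·I − A) = x^3 - 12*x^2 + 48*x - 64 = (x - 4)^3

Eigenvalues and multiplicities (the geometric multiplicity of λ is n − rank(A − λI), which equals the number of Jordan blocks for λ):
  λ = 4: algebraic multiplicity = 3, geometric multiplicity = 2

Determining the block sizes for each eigenvalue:
  λ = 4: 2 blocks summing to 3 forces exactly one block of size 2 and the rest size 1 → block sizes [2, 1]

Assembling the blocks gives a Jordan form
J =
  [4, 1, 0]
  [0, 4, 0]
  [0, 0, 4]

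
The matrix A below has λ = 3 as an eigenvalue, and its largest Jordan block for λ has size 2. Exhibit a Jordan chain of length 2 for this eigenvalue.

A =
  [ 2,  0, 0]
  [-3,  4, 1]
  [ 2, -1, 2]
A Jordan chain for λ = 3 of length 2:
v_1 = (0, 1, -1)ᵀ
v_2 = (0, 1, 0)ᵀ

Let N = A − (3)·I. We want v_2 with N^2 v_2 = 0 but N^1 v_2 ≠ 0; then v_{j-1} := N · v_j for j = 2, …, 2.

Pick v_2 = (0, 1, 0)ᵀ.
Then v_1 = N · v_2 = (0, 1, -1)ᵀ.

Sanity check: (A − (3)·I) v_1 = (0, 0, 0)ᵀ = 0. ✓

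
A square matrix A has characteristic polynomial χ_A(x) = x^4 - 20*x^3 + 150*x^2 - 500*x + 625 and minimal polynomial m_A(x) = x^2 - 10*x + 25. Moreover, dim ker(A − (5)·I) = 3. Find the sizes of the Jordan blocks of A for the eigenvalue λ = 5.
Block sizes for λ = 5: [2, 1, 1]

Step 1 — from the characteristic polynomial, algebraic multiplicity of λ = 5 is 4. From dim ker(A − (5)·I) = 3, there are exactly 3 Jordan blocks for λ = 5.
Step 2 — from the minimal polynomial, the factor (x − 5)^2 tells us the largest block for λ = 5 has size 2.
Step 3 — with total size 4, 3 blocks, and largest block 2, the block sizes (in nonincreasing order) are [2, 1, 1].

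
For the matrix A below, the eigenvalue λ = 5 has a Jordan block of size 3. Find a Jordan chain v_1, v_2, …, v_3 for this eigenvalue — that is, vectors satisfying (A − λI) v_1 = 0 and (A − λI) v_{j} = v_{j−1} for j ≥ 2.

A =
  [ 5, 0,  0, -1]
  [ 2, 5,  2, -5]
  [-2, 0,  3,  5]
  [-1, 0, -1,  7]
A Jordan chain for λ = 5 of length 3:
v_1 = (1, 1, -1, 0)ᵀ
v_2 = (0, 2, -2, -1)ᵀ
v_3 = (1, 0, 0, 0)ᵀ

Let N = A − (5)·I. We want v_3 with N^3 v_3 = 0 but N^2 v_3 ≠ 0; then v_{j-1} := N · v_j for j = 3, …, 2.

Pick v_3 = (1, 0, 0, 0)ᵀ.
Then v_2 = N · v_3 = (0, 2, -2, -1)ᵀ.
Then v_1 = N · v_2 = (1, 1, -1, 0)ᵀ.

Sanity check: (A − (5)·I) v_1 = (0, 0, 0, 0)ᵀ = 0. ✓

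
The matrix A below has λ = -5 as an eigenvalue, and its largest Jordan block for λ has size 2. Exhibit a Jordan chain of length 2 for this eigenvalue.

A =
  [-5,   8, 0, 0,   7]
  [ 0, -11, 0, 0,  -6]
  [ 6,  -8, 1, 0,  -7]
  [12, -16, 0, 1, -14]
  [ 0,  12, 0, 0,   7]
A Jordan chain for λ = -5 of length 2:
v_1 = (1, 0, -1, -2, 0)ᵀ
v_2 = (0, 1, 0, 0, -1)ᵀ

Let N = A − (-5)·I. We want v_2 with N^2 v_2 = 0 but N^1 v_2 ≠ 0; then v_{j-1} := N · v_j for j = 2, …, 2.

Pick v_2 = (0, 1, 0, 0, -1)ᵀ.
Then v_1 = N · v_2 = (1, 0, -1, -2, 0)ᵀ.

Sanity check: (A − (-5)·I) v_1 = (0, 0, 0, 0, 0)ᵀ = 0. ✓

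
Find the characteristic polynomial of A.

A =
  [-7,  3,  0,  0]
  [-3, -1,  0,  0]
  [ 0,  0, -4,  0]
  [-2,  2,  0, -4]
x^4 + 16*x^3 + 96*x^2 + 256*x + 256

Expanding det(x·I − A) (e.g. by cofactor expansion or by noting that A is similar to its Jordan form J, which has the same characteristic polynomial as A) gives
  χ_A(x) = x^4 + 16*x^3 + 96*x^2 + 256*x + 256
which factors as (x + 4)^4. The eigenvalues (with algebraic multiplicities) are λ = -4 with multiplicity 4.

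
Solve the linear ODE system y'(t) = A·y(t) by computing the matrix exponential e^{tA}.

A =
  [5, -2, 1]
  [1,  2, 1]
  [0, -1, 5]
e^{tA} =
  [-t^2*exp(4*t)/2 + t*exp(4*t) + exp(4*t), t^2*exp(4*t)/2 - 2*t*exp(4*t), t*exp(4*t)]
  [-t^2*exp(4*t)/2 + t*exp(4*t), t^2*exp(4*t)/2 - 2*t*exp(4*t) + exp(4*t), t*exp(4*t)]
  [-t^2*exp(4*t)/2, t^2*exp(4*t)/2 - t*exp(4*t), t*exp(4*t) + exp(4*t)]

Strategy: write A = P · J · P⁻¹ where J is a Jordan canonical form, so e^{tA} = P · e^{tJ} · P⁻¹, and e^{tJ} can be computed block-by-block.

A has Jordan form
J =
  [4, 1, 0]
  [0, 4, 1]
  [0, 0, 4]
(up to reordering of blocks).

Per-block formulas:
  For a 3×3 Jordan block J_3(4): exp(t · J_3(4)) = e^(4t)·(I + t·N + (t^2/2)·N^2), where N is the 3×3 nilpotent shift.

After assembling e^{tJ} and conjugating by P, we get:

e^{tA} =
  [-t^2*exp(4*t)/2 + t*exp(4*t) + exp(4*t), t^2*exp(4*t)/2 - 2*t*exp(4*t), t*exp(4*t)]
  [-t^2*exp(4*t)/2 + t*exp(4*t), t^2*exp(4*t)/2 - 2*t*exp(4*t) + exp(4*t), t*exp(4*t)]
  [-t^2*exp(4*t)/2, t^2*exp(4*t)/2 - t*exp(4*t), t*exp(4*t) + exp(4*t)]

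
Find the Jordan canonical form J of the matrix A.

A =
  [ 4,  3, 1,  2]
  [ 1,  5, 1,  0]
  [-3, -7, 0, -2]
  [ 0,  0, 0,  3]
J_3(3) ⊕ J_1(3)

The characteristic polynomial is
  det(x·I − A) = x^4 - 12*x^3 + 54*x^2 - 108*x + 81 = (x - 3)^4

Eigenvalues and multiplicities (the geometric multiplicity of λ is n − rank(A − λI), which equals the number of Jordan blocks for λ):
  λ = 3: algebraic multiplicity = 4, geometric multiplicity = 2

Determining the block sizes for each eigenvalue:
  λ = 3: with am = 4 and gm = 2, the partition is not yet determined (e.g. several partitions of 4 into 2 parts exist). Let N = A − (3)·I. Computing rank(N^1) = 2, rank(N^2) = 1, rank(N^3) = 0; the number of blocks of size ≥ j is rank(N^{j−1}) − rank(N^j), giving [2, 1, 1]. So we have 1 block(s) of size 3, 1 block(s) of size 1 → block sizes [3, 1]

Assembling the blocks gives a Jordan form
J =
  [3, 1, 0, 0]
  [0, 3, 1, 0]
  [0, 0, 3, 0]
  [0, 0, 0, 3]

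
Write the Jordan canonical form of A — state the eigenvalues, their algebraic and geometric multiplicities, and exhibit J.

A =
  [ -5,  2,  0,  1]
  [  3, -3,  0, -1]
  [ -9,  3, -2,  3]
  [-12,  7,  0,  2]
J_3(-2) ⊕ J_1(-2)

The characteristic polynomial is
  det(x·I − A) = x^4 + 8*x^3 + 24*x^2 + 32*x + 16 = (x + 2)^4

Eigenvalues and multiplicities (the geometric multiplicity of λ is n − rank(A − λI), which equals the number of Jordan blocks for λ):
  λ = -2: algebraic multiplicity = 4, geometric multiplicity = 2

Determining the block sizes for each eigenvalue:
  λ = -2: with am = 4 and gm = 2, the partition is not yet determined (e.g. several partitions of 4 into 2 parts exist). Let N = A − (-2)·I. Computing rank(N^1) = 2, rank(N^2) = 1, rank(N^3) = 0; the number of blocks of size ≥ j is rank(N^{j−1}) − rank(N^j), giving [2, 1, 1]. So we have 1 block(s) of size 3, 1 block(s) of size 1 → block sizes [3, 1]

Assembling the blocks gives a Jordan form
J =
  [-2,  1,  0,  0]
  [ 0, -2,  1,  0]
  [ 0,  0, -2,  0]
  [ 0,  0,  0, -2]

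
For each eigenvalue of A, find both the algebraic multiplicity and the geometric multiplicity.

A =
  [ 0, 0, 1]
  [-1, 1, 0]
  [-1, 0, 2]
λ = 1: alg = 3, geom = 1

Step 1 — factor the characteristic polynomial to read off the algebraic multiplicities:
  χ_A(x) = (x - 1)^3

Step 2 — compute geometric multiplicities via the rank-nullity identity g(λ) = n − rank(A − λI):
  rank(A − (1)·I) = 2, so dim ker(A − (1)·I) = n − 2 = 1

Summary:
  λ = 1: algebraic multiplicity = 3, geometric multiplicity = 1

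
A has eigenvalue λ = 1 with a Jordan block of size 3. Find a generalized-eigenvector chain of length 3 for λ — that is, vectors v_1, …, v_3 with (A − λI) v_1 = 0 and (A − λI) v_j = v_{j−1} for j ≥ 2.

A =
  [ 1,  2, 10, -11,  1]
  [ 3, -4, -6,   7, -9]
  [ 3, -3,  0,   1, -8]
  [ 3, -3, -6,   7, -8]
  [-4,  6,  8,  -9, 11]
A Jordan chain for λ = 1 of length 3:
v_1 = (-2, -2, -4, -4, 0)ᵀ
v_2 = (2, -2, 0, 0, 2)ᵀ
v_3 = (1, 1, 0, 0, 0)ᵀ

Let N = A − (1)·I. We want v_3 with N^3 v_3 = 0 but N^2 v_3 ≠ 0; then v_{j-1} := N · v_j for j = 3, …, 2.

Pick v_3 = (1, 1, 0, 0, 0)ᵀ.
Then v_2 = N · v_3 = (2, -2, 0, 0, 2)ᵀ.
Then v_1 = N · v_2 = (-2, -2, -4, -4, 0)ᵀ.

Sanity check: (A − (1)·I) v_1 = (0, 0, 0, 0, 0)ᵀ = 0. ✓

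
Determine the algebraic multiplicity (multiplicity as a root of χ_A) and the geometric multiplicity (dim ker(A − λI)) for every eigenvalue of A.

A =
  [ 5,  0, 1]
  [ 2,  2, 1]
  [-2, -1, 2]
λ = 3: alg = 3, geom = 1

Step 1 — factor the characteristic polynomial to read off the algebraic multiplicities:
  χ_A(x) = (x - 3)^3

Step 2 — compute geometric multiplicities via the rank-nullity identity g(λ) = n − rank(A − λI):
  rank(A − (3)·I) = 2, so dim ker(A − (3)·I) = n − 2 = 1

Summary:
  λ = 3: algebraic multiplicity = 3, geometric multiplicity = 1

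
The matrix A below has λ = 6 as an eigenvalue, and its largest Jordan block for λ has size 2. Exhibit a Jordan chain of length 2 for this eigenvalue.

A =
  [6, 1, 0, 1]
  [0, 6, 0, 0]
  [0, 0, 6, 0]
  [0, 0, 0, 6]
A Jordan chain for λ = 6 of length 2:
v_1 = (1, 0, 0, 0)ᵀ
v_2 = (0, 1, 0, 0)ᵀ

Let N = A − (6)·I. We want v_2 with N^2 v_2 = 0 but N^1 v_2 ≠ 0; then v_{j-1} := N · v_j for j = 2, …, 2.

Pick v_2 = (0, 1, 0, 0)ᵀ.
Then v_1 = N · v_2 = (1, 0, 0, 0)ᵀ.

Sanity check: (A − (6)·I) v_1 = (0, 0, 0, 0)ᵀ = 0. ✓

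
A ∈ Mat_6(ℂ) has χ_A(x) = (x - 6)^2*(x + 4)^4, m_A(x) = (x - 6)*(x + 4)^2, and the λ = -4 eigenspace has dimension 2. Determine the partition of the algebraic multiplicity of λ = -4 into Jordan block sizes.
Block sizes for λ = -4: [2, 2]

Step 1 — from the characteristic polynomial, algebraic multiplicity of λ = -4 is 4. From dim ker(A − (-4)·I) = 2, there are exactly 2 Jordan blocks for λ = -4.
Step 2 — from the minimal polynomial, the factor (x + 4)^2 tells us the largest block for λ = -4 has size 2.
Step 3 — with total size 4, 2 blocks, and largest block 2, the block sizes (in nonincreasing order) are [2, 2].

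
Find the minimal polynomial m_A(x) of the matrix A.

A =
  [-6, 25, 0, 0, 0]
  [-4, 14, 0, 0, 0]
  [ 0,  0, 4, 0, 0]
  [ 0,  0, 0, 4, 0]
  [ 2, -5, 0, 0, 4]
x^2 - 8*x + 16

The characteristic polynomial is χ_A(x) = (x - 4)^5, so the eigenvalues are known. The minimal polynomial is
  m_A(x) = Π_λ (x − λ)^{k_λ}
where k_λ is the size of the *largest* Jordan block for λ (equivalently, the smallest k with (A − λI)^k v = 0 for every generalised eigenvector v of λ).

  λ = 4: largest Jordan block has size 2, contributing (x − 4)^2

So m_A(x) = (x - 4)^2 = x^2 - 8*x + 16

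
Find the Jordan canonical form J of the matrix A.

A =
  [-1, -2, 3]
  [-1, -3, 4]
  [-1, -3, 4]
J_3(0)

The characteristic polynomial is
  det(x·I − A) = x^3

Eigenvalues and multiplicities (the geometric multiplicity of λ is n − rank(A − λI), which equals the number of Jordan blocks for λ):
  λ = 0: algebraic multiplicity = 3, geometric multiplicity = 1

Determining the block sizes for each eigenvalue:
  λ = 0: one block (gm = 1), so the single block has size am = 3 → block sizes [3]

Assembling the blocks gives a Jordan form
J =
  [0, 1, 0]
  [0, 0, 1]
  [0, 0, 0]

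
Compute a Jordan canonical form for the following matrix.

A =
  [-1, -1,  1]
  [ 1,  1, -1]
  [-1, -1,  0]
J_3(0)

The characteristic polynomial is
  det(x·I − A) = x^3

Eigenvalues and multiplicities (the geometric multiplicity of λ is n − rank(A − λI), which equals the number of Jordan blocks for λ):
  λ = 0: algebraic multiplicity = 3, geometric multiplicity = 1

Determining the block sizes for each eigenvalue:
  λ = 0: one block (gm = 1), so the single block has size am = 3 → block sizes [3]

Assembling the blocks gives a Jordan form
J =
  [0, 1, 0]
  [0, 0, 1]
  [0, 0, 0]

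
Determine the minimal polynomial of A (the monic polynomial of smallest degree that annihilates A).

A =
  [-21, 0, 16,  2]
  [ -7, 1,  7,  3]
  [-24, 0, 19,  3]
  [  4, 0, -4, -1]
x^4 + 2*x^3 - 12*x^2 + 14*x - 5

The characteristic polynomial is χ_A(x) = (x - 1)^3*(x + 5), so the eigenvalues are known. The minimal polynomial is
  m_A(x) = Π_λ (x − λ)^{k_λ}
where k_λ is the size of the *largest* Jordan block for λ (equivalently, the smallest k with (A − λI)^k v = 0 for every generalised eigenvector v of λ).

  λ = -5: largest Jordan block has size 1, contributing (x + 5)
  λ = 1: largest Jordan block has size 3, contributing (x − 1)^3

So m_A(x) = (x - 1)^3*(x + 5) = x^4 + 2*x^3 - 12*x^2 + 14*x - 5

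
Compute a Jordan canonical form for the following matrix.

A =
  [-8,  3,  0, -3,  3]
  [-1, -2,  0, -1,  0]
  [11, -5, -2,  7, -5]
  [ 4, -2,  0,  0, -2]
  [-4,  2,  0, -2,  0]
J_2(-3) ⊕ J_2(-2) ⊕ J_1(-2)

The characteristic polynomial is
  det(x·I − A) = x^5 + 12*x^4 + 57*x^3 + 134*x^2 + 156*x + 72 = (x + 2)^3*(x + 3)^2

Eigenvalues and multiplicities (the geometric multiplicity of λ is n − rank(A − λI), which equals the number of Jordan blocks for λ):
  λ = -3: algebraic multiplicity = 2, geometric multiplicity = 1
  λ = -2: algebraic multiplicity = 3, geometric multiplicity = 2

Determining the block sizes for each eigenvalue:
  λ = -3: one block (gm = 1), so the single block has size am = 2 → block sizes [2]
  λ = -2: 2 blocks summing to 3 forces exactly one block of size 2 and the rest size 1 → block sizes [2, 1]

Assembling the blocks gives a Jordan form
J =
  [-3,  1,  0,  0,  0]
  [ 0, -3,  0,  0,  0]
  [ 0,  0, -2,  1,  0]
  [ 0,  0,  0, -2,  0]
  [ 0,  0,  0,  0, -2]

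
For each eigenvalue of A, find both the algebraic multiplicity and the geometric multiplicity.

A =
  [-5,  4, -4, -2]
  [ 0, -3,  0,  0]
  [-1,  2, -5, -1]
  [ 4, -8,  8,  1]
λ = -3: alg = 4, geom = 3

Step 1 — factor the characteristic polynomial to read off the algebraic multiplicities:
  χ_A(x) = (x + 3)^4

Step 2 — compute geometric multiplicities via the rank-nullity identity g(λ) = n − rank(A − λI):
  rank(A − (-3)·I) = 1, so dim ker(A − (-3)·I) = n − 1 = 3

Summary:
  λ = -3: algebraic multiplicity = 4, geometric multiplicity = 3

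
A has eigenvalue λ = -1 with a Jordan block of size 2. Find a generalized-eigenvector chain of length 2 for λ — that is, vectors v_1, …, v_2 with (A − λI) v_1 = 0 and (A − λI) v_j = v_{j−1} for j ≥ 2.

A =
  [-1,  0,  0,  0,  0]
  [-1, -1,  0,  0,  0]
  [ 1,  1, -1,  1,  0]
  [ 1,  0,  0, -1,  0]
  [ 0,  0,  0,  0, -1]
A Jordan chain for λ = -1 of length 2:
v_1 = (0, -1, 1, 1, 0)ᵀ
v_2 = (1, 0, 0, 0, 0)ᵀ

Let N = A − (-1)·I. We want v_2 with N^2 v_2 = 0 but N^1 v_2 ≠ 0; then v_{j-1} := N · v_j for j = 2, …, 2.

Pick v_2 = (1, 0, 0, 0, 0)ᵀ.
Then v_1 = N · v_2 = (0, -1, 1, 1, 0)ᵀ.

Sanity check: (A − (-1)·I) v_1 = (0, 0, 0, 0, 0)ᵀ = 0. ✓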